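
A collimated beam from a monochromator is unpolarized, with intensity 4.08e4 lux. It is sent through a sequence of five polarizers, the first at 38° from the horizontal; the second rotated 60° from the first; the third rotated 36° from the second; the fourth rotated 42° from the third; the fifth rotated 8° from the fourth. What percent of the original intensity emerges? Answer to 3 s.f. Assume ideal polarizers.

Unpolarized light through the first polarizer → I₁ = 4.08e4 lux/2 = 2.04e+04 lux, polarized at 38°.
I₂ = I₁ · cos²(60°) = 2.04e+04 · 0.25 = 5100 lux.
I₃ = I₂ · cos²(36°) = 5100 · 0.6545 = 3338 lux.
I₄ = I₃ · cos²(42°) = 3338 · 0.5523 = 1843 lux.
I₅ = I₄ · cos²(8°) = 1843 · 0.9806 = 1808 lux.
That is 4.431% of the incident intensity.

≈ 4.43%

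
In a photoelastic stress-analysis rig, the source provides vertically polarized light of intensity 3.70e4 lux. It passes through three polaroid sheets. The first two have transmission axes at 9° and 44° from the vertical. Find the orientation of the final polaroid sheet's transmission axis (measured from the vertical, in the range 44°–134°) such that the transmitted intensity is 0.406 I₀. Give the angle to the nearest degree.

θ ≈ 82°

I₁ = I₀ cos²(9° − 0°) = I₀ cos²(9°) = 0.9755 I₀.
I₂ = I₁ cos²(44° − 9°) = 0.9755 I₀ · cos²(35°) = 0.6546 I₀.
Need I₃/I₀ = 0.406, so cos²(θ − 44°) = 0.406 / 0.6546 = 0.6202.
θ − 44° = arccos(√0.6202) = 38.0°, giving θ ≈ 44 + 38.0 = 82.0°.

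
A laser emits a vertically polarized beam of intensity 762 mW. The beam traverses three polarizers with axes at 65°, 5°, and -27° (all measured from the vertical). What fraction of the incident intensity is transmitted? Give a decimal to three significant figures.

I/I₀ ≈ 0.0321

By Malus's law, I₁ = 762 mW · cos²(65°) = 136.1 mW.
I₂ = I₁ · cos²(60°) = 136.1 · 0.25 = 34.02 mW.
I₃ = I₂ · cos²(32°) = 34.02 · 0.7192 = 24.47 mW.
Transmitted fraction = 0.03211.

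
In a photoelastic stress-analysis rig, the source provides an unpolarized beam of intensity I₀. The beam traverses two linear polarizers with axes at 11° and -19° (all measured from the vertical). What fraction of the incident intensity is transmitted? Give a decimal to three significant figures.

≈ 0.375 I₀

Unpolarized light through the first polarizer → I₁ = ½ I₀, now polarized at 11°.
I₂ = I₁ cos²(-19° − 11°) = 0.5 I₀ · cos²(30°) = 0.375 I₀.
Transmitted fraction = 0.375.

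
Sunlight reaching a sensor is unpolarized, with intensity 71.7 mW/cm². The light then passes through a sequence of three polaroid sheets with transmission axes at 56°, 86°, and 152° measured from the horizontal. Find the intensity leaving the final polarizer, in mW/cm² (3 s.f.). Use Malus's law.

Unpolarized light through the first polarizer → I₁ = 71.7 mW/cm²/2 = 35.85 mW/cm², polarized at 56°.
I₂ = I₁ · cos²(30°) = 35.85 · 0.75 = 26.89 mW/cm².
I₃ = I₂ · cos²(66°) = 26.89 · 0.1654 = 4.448 mW/cm².

I ≈ 4.45 mW/cm²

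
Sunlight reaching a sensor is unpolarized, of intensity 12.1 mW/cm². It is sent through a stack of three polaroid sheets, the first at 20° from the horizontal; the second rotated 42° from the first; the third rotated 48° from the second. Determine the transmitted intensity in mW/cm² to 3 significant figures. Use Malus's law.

I ≈ 1.50 mW/cm²

Unpolarized light through the first polarizer → I₁ = 12.1 mW/cm²/2 = 6.05 mW/cm², polarized at 20°.
I₂ = I₁ · cos²(42°) = 6.05 · 0.5523 = 3.341 mW/cm².
I₃ = I₂ · cos²(48°) = 3.341 · 0.4477 = 1.496 mW/cm².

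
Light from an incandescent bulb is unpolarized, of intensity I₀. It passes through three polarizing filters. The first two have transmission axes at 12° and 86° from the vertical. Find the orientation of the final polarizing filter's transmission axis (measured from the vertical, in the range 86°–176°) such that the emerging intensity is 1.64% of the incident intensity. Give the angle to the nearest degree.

θ ≈ 135°

Unpolarized light through the first polarizer → I₁ = ½ I₀, now polarized at 12°.
I₂ = I₁ cos²(86° − 12°) = 0.5 I₀ · cos²(74°) = 0.03799 I₀.
Need I₃/I₀ = 0.0164, so cos²(θ − 86°) = 0.0164 / 0.03799 = 0.4317.
θ − 86° = arccos(√0.4317) = 48.9°, giving θ ≈ 86 + 48.9 = 134.9°.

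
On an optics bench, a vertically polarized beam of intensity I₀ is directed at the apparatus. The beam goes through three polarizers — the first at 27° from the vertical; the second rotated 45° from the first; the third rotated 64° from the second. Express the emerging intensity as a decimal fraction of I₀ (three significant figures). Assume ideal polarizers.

≈ 0.0763 I₀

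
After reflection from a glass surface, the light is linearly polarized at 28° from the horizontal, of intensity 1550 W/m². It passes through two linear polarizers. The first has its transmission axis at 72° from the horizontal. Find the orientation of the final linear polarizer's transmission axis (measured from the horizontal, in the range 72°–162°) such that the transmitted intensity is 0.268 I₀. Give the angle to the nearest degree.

By Malus's law, I₁ = I₀ cos²(72° − 28°) = I₀ cos²(44°) = 0.5174 I₀.
Need I₂/I₀ = 0.268, so cos²(θ − 72°) = 0.268 / 0.5174 = 0.5179.
θ − 72° = arccos(√0.5179) = 44.0°, giving θ ≈ 72 + 44.0 = 116.0°.

θ ≈ 116°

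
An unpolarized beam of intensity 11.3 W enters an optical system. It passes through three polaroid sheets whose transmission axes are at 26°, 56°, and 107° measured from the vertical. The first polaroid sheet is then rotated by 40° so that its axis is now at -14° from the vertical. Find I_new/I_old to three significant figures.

Before rotation:
Unpolarized light through the first polarizer → I₁ = ½ I₀, now polarized at 26°.
I₂ = I₁ cos²(56° − 26°) = 0.5 I₀ · cos²(30°) = 0.375 I₀.
I₃ = I₂ cos²(107° − 56°) = 0.375 I₀ · cos²(51°) = 0.1485 I₀.
After rotation:
Unpolarized light through the first polarizer → I₁ = ½ I₀, now polarized at -14°.
I₂ = I₁ cos²(56° + 14°) = 0.5 I₀ · cos²(70°) = 0.05849 I₀.
I₃ = I₂ cos²(107° − 56°) = 0.05849 I₀ · cos²(51°) = 0.02316 I₀.
Ratio = 0.02316 / 0.1485 = 0.156.

I_new/I_old ≈ 0.156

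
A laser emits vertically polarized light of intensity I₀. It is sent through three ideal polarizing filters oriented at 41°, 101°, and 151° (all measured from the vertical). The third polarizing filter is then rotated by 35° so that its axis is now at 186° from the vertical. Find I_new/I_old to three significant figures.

I_new/I_old ≈ 0.0184

Before rotation:
By Malus's law, I₁ = I₀ cos²(41° − 0°) = I₀ cos²(41°) = 0.5696 I₀.
I₂ = I₁ cos²(101° − 41°) = 0.5696 I₀ · cos²(60°) = 0.1424 I₀.
I₃ = I₂ cos²(151° − 101°) = 0.1424 I₀ · cos²(50°) = 0.05883 I₀.
After rotation:
I₁ = I₀ cos²(41° − 0°) = I₀ cos²(41°) = 0.5696 I₀.
I₂ = I₁ cos²(101° − 41°) = 0.5696 I₀ · cos²(60°) = 0.1424 I₀.
I₃ = I₂ cos²(186° − 101°) = 0.1424 I₀ · cos²(85°) = 0.001082 I₀.
Ratio = 0.001082 / 0.05883 = 0.01838.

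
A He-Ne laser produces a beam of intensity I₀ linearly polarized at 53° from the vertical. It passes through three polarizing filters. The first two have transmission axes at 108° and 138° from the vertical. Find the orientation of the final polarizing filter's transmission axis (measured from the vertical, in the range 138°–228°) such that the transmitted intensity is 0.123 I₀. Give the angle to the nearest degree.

θ ≈ 183°

I₁ = I₀ cos²(108° − 53°) = I₀ cos²(55°) = 0.329 I₀.
I₂ = I₁ cos²(138° − 108°) = 0.329 I₀ · cos²(30°) = 0.2467 I₀.
Need I₃/I₀ = 0.123, so cos²(θ − 138°) = 0.123 / 0.2467 = 0.4985.
θ − 138° = arccos(√0.4985) = 45.1°, giving θ ≈ 138 + 45.1 = 183.1°.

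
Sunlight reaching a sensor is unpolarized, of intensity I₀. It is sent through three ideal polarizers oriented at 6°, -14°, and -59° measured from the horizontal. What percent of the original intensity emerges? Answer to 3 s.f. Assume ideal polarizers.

≈ 22.1%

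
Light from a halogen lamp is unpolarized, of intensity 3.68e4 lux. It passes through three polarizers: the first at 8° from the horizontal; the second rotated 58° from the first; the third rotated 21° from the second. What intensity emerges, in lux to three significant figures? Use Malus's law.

Unpolarized light through the first polarizer → I₁ = 3.68e4 lux/2 = 1.84e+04 lux, polarized at 8°.
I₂ = I₁ · cos²(58°) = 1.84e+04 · 0.2808 = 5167 lux.
I₃ = I₂ · cos²(21°) = 5167 · 0.8716 = 4503 lux.

I ≈ 4500 lux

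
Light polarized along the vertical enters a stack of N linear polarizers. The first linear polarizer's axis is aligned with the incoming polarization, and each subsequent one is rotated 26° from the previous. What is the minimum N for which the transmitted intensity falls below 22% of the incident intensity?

N = 9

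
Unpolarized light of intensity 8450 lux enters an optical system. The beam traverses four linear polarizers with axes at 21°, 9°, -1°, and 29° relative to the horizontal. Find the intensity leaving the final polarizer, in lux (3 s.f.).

I ≈ 2940 lux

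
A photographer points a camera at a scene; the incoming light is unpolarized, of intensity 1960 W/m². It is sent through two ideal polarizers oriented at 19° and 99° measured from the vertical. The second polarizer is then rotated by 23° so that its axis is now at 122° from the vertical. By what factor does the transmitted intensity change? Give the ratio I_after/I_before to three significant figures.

I_new/I_old ≈ 1.68

Before rotation:
Unpolarized light through the first polarizer → I₁ = ½ I₀, now polarized at 19°.
I₂ = I₁ cos²(99° − 19°) = 0.5 I₀ · cos²(80°) = 0.01508 I₀.
After rotation:
Unpolarized light through the first polarizer → I₁ = ½ I₀, now polarized at 19°.
Angle between axes 1 and 2: 77°. I₂ = 0.5 I₀ · cos²(77°) = 0.0253 I₀.
Ratio = 0.0253 / 0.01508 = 1.678.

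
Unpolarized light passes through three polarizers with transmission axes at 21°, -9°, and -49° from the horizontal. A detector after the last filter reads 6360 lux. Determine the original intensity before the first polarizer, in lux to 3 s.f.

I₀ ≈ 2.89e4 lux

Unpolarized light through the first polarizer → I₁ = ½ I₀, now polarized at 21°.
I₂ = I₁ cos²(-9° − 21°) = 0.5 I₀ · cos²(30°) = 0.375 I₀.
I₃ = I₂ cos²(-49° + 9°) = 0.375 I₀ · cos²(40°) = 0.2201 I₀.
So 6360 lux = 0.2201 I₀, giving I₀ = 6360/0.2201 = 2.89e+04 lux.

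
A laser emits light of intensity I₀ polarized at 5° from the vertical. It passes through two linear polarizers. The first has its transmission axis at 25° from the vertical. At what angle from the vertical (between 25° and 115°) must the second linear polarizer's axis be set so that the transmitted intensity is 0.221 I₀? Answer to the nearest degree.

θ ≈ 85°

By Malus's law, I₁ = I₀ cos²(25° − 5°) = I₀ cos²(20°) = 0.883 I₀.
Need I₂/I₀ = 0.221, so cos²(θ − 25°) = 0.221 / 0.883 = 0.2503.
θ − 25° = arccos(√0.2503) = 60.0°, giving θ ≈ 25 + 60.0 = 85.0°.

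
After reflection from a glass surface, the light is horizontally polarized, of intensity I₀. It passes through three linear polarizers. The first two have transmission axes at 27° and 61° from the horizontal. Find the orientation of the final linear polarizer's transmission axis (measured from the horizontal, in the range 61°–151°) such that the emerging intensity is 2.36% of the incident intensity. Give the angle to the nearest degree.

θ ≈ 139°

I₁ = I₀ cos²(27° − 0°) = I₀ cos²(27°) = 0.7939 I₀.
I₂ = I₁ cos²(61° − 27°) = 0.7939 I₀ · cos²(34°) = 0.5456 I₀.
Need I₃/I₀ = 0.0236, so cos²(θ − 61°) = 0.0236 / 0.5456 = 0.04325.
θ − 61° = arccos(√0.04325) = 78.0°, giving θ ≈ 61 + 78.0 = 139.0°.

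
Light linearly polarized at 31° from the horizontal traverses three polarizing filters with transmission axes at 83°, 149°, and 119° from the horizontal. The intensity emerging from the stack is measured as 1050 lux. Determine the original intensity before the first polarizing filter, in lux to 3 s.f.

I₁ = I₀ cos²(83° − 31°) = I₀ cos²(52°) = 0.379 I₀.
I₂ = I₁ cos²(149° − 83°) = 0.379 I₀ · cos²(66°) = 0.06271 I₀.
I₃ = I₂ cos²(119° − 149°) = 0.06271 I₀ · cos²(30°) = 0.04703 I₀.
So 1050 lux = 0.04703 I₀, giving I₀ = 1050/0.04703 = 2.233e+04 lux.

I₀ ≈ 2.23e4 lux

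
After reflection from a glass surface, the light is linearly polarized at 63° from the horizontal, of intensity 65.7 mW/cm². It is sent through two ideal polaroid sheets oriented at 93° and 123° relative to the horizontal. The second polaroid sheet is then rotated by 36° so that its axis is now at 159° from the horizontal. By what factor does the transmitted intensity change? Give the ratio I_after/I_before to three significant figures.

I_new/I_old ≈ 0.221

Before rotation:
I₁ = I₀ cos²(93° − 63°) = I₀ cos²(30°) = 0.75 I₀.
I₂ = I₁ cos²(123° − 93°) = 0.75 I₀ · cos²(30°) = 0.5625 I₀.
After rotation:
I₁ = I₀ cos²(93° − 63°) = I₀ cos²(30°) = 0.75 I₀.
I₂ = I₁ cos²(159° − 93°) = 0.75 I₀ · cos²(66°) = 0.1241 I₀.
Ratio = 0.1241 / 0.5625 = 0.2206.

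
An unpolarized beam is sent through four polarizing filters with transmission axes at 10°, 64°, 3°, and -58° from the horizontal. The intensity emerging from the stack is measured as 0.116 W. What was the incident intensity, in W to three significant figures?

Unpolarized light through the first polarizer → I₁ = ½ I₀, now polarized at 10°.
I₂ = I₁ cos²(64° − 10°) = 0.5 I₀ · cos²(54°) = 0.1727 I₀.
I₃ = I₂ cos²(3° − 64°) = 0.1727 I₀ · cos²(61°) = 0.0406 I₀.
I₄ = I₃ cos²(-58° − 3°) = 0.0406 I₀ · cos²(61°) = 0.009543 I₀.
So 0.116 W = 0.009543 I₀, giving I₀ = 0.116/0.009543 = 12.16 W.

I₀ ≈ 12.2 W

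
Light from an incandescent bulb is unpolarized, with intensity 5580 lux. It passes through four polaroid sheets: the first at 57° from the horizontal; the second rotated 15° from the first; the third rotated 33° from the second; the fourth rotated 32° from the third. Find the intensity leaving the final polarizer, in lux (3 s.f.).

I ≈ 1320 lux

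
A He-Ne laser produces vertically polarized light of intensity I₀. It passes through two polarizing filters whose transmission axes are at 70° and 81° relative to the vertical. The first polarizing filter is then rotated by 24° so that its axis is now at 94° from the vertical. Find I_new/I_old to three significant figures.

Before rotation:
I₁ = I₀ cos²(70° − 0°) = I₀ cos²(70°) = 0.117 I₀.
I₂ = I₁ cos²(81° − 70°) = 0.117 I₀ · cos²(11°) = 0.1127 I₀.
After rotation:
I₁ = I₀ cos²(94° − 0°) = I₀ cos²(86°) = 0.004866 I₀.
I₂ = I₁ cos²(81° − 94°) = 0.004866 I₀ · cos²(13°) = 0.00462 I₀.
Ratio = 0.00462 / 0.1127 = 0.04098.

I_new/I_old ≈ 0.0410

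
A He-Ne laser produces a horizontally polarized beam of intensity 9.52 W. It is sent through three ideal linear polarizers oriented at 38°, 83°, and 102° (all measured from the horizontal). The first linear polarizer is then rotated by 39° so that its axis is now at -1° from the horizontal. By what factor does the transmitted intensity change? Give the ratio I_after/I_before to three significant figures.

I_new/I_old ≈ 0.0352

Before rotation:
By Malus's law, I₁ = I₀ cos²(38° − 0°) = I₀ cos²(38°) = 0.621 I₀.
I₂ = I₁ cos²(83° − 38°) = 0.621 I₀ · cos²(45°) = 0.3105 I₀.
I₃ = I₂ cos²(102° − 83°) = 0.3105 I₀ · cos²(19°) = 0.2776 I₀.
After rotation:
I₁ = I₀ cos²(-1° − 0°) = I₀ cos²(1°) = 0.9997 I₀.
I₂ = I₁ cos²(83° + 1°) = 0.9997 I₀ · cos²(84°) = 0.01092 I₀.
I₃ = I₂ cos²(102° − 83°) = 0.01092 I₀ · cos²(19°) = 0.009765 I₀.
Ratio = 0.009765 / 0.2776 = 0.03518.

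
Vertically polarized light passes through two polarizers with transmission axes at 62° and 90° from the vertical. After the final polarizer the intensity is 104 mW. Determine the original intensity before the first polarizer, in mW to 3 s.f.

I₁ = I₀ cos²(62° − 0°) = I₀ cos²(62°) = 0.2204 I₀.
I₂ = I₁ cos²(90° − 62°) = 0.2204 I₀ · cos²(28°) = 0.1718 I₀.
So 104 mW = 0.1718 I₀, giving I₀ = 104/0.1718 = 605.3 mW.

I₀ ≈ 605 mW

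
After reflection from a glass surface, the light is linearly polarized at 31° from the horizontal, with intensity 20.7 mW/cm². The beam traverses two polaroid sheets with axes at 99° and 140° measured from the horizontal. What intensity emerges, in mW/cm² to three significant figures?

I ≈ 1.65 mW/cm²

By Malus's law, I₁ = 20.7 mW/cm² · cos²(68°) = 2.905 mW/cm².
I₂ = I₁ · cos²(41°) = 2.905 · 0.5696 = 1.655 mW/cm².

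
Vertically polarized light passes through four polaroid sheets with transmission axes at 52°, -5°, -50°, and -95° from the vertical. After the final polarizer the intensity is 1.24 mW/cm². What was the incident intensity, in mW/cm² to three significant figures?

I₁ = I₀ cos²(52° − 0°) = I₀ cos²(52°) = 0.379 I₀.
I₂ = I₁ cos²(-5° − 52°) = 0.379 I₀ · cos²(57°) = 0.1124 I₀.
I₃ = I₂ cos²(-50° + 5°) = 0.1124 I₀ · cos²(45°) = 0.05622 I₀.
I₄ = I₃ cos²(-95° + 50°) = 0.05622 I₀ · cos²(45°) = 0.02811 I₀.
So 1.24 mW/cm² = 0.02811 I₀, giving I₀ = 1.24/0.02811 = 44.11 mW/cm².

I₀ ≈ 44.1 mW/cm²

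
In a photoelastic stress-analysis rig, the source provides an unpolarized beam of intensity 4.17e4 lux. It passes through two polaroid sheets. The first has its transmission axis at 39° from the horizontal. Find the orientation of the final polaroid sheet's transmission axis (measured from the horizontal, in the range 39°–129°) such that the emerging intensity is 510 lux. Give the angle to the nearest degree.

θ ≈ 120°

Unpolarized light through the first polarizer → I₁ = ½ I₀, now polarized at 39°.
Target fraction: 510 / 4.17e4 lux = 0.01223 of I₀.
Need I₂/I₀ = 0.01223, so cos²(θ − 39°) = 0.01223 / 0.5 = 0.02446.
θ − 39° = arccos(√0.02446) = 81.0°, giving θ ≈ 39 + 81.0 = 120.0°.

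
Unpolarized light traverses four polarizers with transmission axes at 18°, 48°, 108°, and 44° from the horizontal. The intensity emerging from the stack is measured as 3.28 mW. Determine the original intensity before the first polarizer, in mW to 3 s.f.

I₀ ≈ 182 mW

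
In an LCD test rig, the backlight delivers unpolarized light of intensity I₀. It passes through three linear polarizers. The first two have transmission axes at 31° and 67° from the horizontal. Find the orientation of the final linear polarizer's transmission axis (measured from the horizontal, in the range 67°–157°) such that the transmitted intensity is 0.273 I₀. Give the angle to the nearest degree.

Unpolarized light through the first polarizer → I₁ = ½ I₀, now polarized at 31°.
I₂ = I₁ cos²(67° − 31°) = 0.5 I₀ · cos²(36°) = 0.3273 I₀.
Need I₃/I₀ = 0.273, so cos²(θ − 67°) = 0.273 / 0.3273 = 0.8342.
θ − 67° = arccos(√0.8342) = 24.0°, giving θ ≈ 67 + 24.0 = 91.0°.

θ ≈ 91°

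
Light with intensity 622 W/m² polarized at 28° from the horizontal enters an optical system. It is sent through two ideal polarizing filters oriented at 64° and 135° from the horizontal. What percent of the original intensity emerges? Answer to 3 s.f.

By Malus's law, I₁ = 622 W/m² · cos²(36°) = 407.1 W/m².
I₂ = I₁ · cos²(71°) = 407.1 · 0.106 = 43.15 W/m².
That is 6.937% of the incident intensity.

≈ 6.94%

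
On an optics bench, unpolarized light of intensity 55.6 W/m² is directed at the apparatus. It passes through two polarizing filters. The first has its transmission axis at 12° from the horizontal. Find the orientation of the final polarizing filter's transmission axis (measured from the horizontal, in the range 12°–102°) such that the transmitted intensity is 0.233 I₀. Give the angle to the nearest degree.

θ ≈ 59°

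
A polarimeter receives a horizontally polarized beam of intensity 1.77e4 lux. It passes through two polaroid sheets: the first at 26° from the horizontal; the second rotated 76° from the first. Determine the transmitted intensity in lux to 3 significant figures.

I ≈ 837 lux

I₁ = 1.77e4 lux · cos²(26°) = 1.43e+04 lux.
I₂ = I₁ · cos²(76°) = 1.43e+04 · 0.05853 = 836.8 lux.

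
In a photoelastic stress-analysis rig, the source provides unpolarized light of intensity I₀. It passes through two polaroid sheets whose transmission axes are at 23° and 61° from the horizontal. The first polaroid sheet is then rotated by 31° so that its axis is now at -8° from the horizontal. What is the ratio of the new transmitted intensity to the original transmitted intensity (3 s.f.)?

Before rotation:
Unpolarized light through the first polarizer → I₁ = ½ I₀, now polarized at 23°.
I₂ = I₁ cos²(61° − 23°) = 0.5 I₀ · cos²(38°) = 0.3105 I₀.
After rotation:
Unpolarized light through the first polarizer → I₁ = ½ I₀, now polarized at -8°.
I₂ = I₁ cos²(61° + 8°) = 0.5 I₀ · cos²(69°) = 0.06421 I₀.
Ratio = 0.06421 / 0.3105 = 0.2068.

I_new/I_old ≈ 0.207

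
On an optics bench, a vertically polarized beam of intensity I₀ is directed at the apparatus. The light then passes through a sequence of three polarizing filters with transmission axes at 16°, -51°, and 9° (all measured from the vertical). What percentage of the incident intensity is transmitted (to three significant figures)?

≈ 3.53%

I₁ = I₀ cos²(16° − 0°) = I₀ cos²(16°) = 0.924 I₀.
I₂ = I₁ cos²(-51° − 16°) = 0.924 I₀ · cos²(67°) = 0.1411 I₀.
I₃ = I₂ cos²(9° + 51°) = 0.1411 I₀ · cos²(60°) = 0.03527 I₀.
That is 3.527% of the incident intensity.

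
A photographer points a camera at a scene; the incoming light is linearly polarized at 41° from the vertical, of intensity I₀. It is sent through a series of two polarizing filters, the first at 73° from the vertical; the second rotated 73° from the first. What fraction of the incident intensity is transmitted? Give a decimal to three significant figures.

≈ 0.0615 I₀

By Malus's law, I₁ = I₀ cos²(73° − 41°) = I₀ cos²(32°) = 0.7192 I₀.
I₂ = I₁ cos²(73°) = 0.7192 · 0.08548 I₀ = 0.06148 I₀.
Transmitted fraction = 0.06148.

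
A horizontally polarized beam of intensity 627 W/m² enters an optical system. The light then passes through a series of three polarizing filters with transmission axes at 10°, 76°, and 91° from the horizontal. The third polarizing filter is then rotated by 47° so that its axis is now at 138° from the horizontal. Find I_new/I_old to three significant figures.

I_new/I_old ≈ 0.236

Before rotation:
I₁ = I₀ cos²(10° − 0°) = I₀ cos²(10°) = 0.9698 I₀.
I₂ = I₁ cos²(76° − 10°) = 0.9698 I₀ · cos²(66°) = 0.1604 I₀.
I₃ = I₂ cos²(91° − 76°) = 0.1604 I₀ · cos²(15°) = 0.1497 I₀.
After rotation:
I₁ = I₀ cos²(10° − 0°) = I₀ cos²(10°) = 0.9698 I₀.
I₂ = I₁ cos²(76° − 10°) = 0.9698 I₀ · cos²(66°) = 0.1604 I₀.
I₃ = I₂ cos²(138° − 76°) = 0.1604 I₀ · cos²(62°) = 0.03536 I₀.
Ratio = 0.03536 / 0.1497 = 0.2362.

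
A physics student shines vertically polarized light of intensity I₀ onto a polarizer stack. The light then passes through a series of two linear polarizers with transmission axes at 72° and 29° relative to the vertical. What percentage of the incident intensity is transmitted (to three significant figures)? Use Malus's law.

By Malus's law, I₁ = I₀ cos²(72° − 0°) = I₀ cos²(72°) = 0.09549 I₀.
I₂ = I₁ cos²(29° − 72°) = 0.09549 I₀ · cos²(43°) = 0.05108 I₀.
That is 5.108% of the incident intensity.

≈ 5.11%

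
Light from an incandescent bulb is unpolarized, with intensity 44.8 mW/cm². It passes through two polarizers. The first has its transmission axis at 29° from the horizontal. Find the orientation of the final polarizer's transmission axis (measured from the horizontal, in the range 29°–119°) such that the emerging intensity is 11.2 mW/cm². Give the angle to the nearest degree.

θ ≈ 74°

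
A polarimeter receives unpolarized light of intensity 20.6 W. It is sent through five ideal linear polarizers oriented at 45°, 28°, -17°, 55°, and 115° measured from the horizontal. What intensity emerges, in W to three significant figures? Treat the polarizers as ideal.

Unpolarized light through the first polarizer → I₁ = 20.6 W/2 = 10.3 W, polarized at 45°.
I₂ = I₁ · cos²(17°) = 10.3 · 0.9145 = 9.42 W.
I₃ = I₂ · cos²(45°) = 9.42 · 0.5 = 4.71 W.
I₄ = I₃ · cos²(72°) = 4.71 · 0.09549 = 0.4497 W.
I₅ = I₄ · cos²(60°) = 0.4497 · 0.25 = 0.1124 W.

I ≈ 0.112 W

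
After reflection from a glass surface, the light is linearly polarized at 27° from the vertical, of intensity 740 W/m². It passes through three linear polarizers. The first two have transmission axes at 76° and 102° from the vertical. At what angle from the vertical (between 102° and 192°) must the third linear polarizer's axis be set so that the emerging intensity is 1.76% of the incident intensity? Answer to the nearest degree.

By Malus's law, I₁ = I₀ cos²(76° − 27°) = I₀ cos²(49°) = 0.4304 I₀.
I₂ = I₁ cos²(102° − 76°) = 0.4304 I₀ · cos²(26°) = 0.3477 I₀.
Need I₃/I₀ = 0.0176, so cos²(θ − 102°) = 0.0176 / 0.3477 = 0.05062.
θ − 102° = arccos(√0.05062) = 77.0°, giving θ ≈ 102 + 77.0 = 179.0°.

θ ≈ 179°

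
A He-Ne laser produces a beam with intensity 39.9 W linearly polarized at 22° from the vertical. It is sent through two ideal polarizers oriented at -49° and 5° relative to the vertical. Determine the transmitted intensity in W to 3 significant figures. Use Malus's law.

By Malus's law, I₁ = 39.9 W · cos²(71°) = 4.229 W.
I₂ = I₁ · cos²(54°) = 4.229 · 0.3455 = 1.461 W.

I ≈ 1.46 W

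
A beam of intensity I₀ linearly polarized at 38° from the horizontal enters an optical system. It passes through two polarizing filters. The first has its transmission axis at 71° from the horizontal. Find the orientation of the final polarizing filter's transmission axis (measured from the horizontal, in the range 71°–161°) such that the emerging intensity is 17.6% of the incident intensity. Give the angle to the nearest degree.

θ ≈ 131°

I₁ = I₀ cos²(71° − 38°) = I₀ cos²(33°) = 0.7034 I₀.
Need I₂/I₀ = 0.176, so cos²(θ − 71°) = 0.176 / 0.7034 = 0.2502.
θ − 71° = arccos(√0.2502) = 60.0°, giving θ ≈ 71 + 60.0 = 131.0°.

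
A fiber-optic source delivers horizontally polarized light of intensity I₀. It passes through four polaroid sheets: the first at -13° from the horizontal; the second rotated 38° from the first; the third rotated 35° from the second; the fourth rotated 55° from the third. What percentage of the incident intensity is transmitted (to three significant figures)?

≈ 13.0%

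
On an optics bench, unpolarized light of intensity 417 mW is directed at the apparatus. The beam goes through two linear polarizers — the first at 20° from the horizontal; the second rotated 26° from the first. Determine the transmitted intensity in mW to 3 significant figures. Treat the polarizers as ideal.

I ≈ 168 mW

Unpolarized light through the first polarizer → I₁ = 417 mW/2 = 208.5 mW, polarized at 20°.
I₂ = I₁ · cos²(26°) = 208.5 · 0.8078 = 168.4 mW.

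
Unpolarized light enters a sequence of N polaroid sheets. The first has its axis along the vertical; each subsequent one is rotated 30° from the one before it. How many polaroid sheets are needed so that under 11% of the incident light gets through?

First polarizer halves the unpolarized light: factor 1/2.
Each further stage multiplies by cos²(30°) = 0.75.
After N polarizers: T = 0.5·0.75^(N−1). Require T < 0.11 ⇒ N−1 > ln(0.11/0.5)/ln(0.75) = 5.26, so N−1 ≥ 6 and N = 7.
Check: N=7 gives T = 0.08899 < 0.11; N=6 gives T = 0.1187.

N = 7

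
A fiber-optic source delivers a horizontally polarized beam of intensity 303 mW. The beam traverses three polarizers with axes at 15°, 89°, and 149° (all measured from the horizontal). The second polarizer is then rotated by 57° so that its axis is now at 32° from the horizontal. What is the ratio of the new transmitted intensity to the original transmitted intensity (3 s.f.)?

Before rotation:
By Malus's law, I₁ = I₀ cos²(15° − 0°) = I₀ cos²(15°) = 0.933 I₀.
I₂ = I₁ cos²(89° − 15°) = 0.933 I₀ · cos²(74°) = 0.07089 I₀.
I₃ = I₂ cos²(149° − 89°) = 0.07089 I₀ · cos²(60°) = 0.01772 I₀.
After rotation:
I₁ = I₀ cos²(15° − 0°) = I₀ cos²(15°) = 0.933 I₀.
I₂ = I₁ cos²(32° − 15°) = 0.933 I₀ · cos²(17°) = 0.8533 I₀.
Angle between axes 2 and 3: 63°. I₃ = 0.8533 I₀ · cos²(63°) = 0.1759 I₀.
Ratio = 0.1759 / 0.01772 = 9.924.

I_new/I_old ≈ 9.92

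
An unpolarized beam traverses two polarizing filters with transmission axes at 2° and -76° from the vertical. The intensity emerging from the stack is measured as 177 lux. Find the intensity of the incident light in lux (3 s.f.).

Unpolarized light through the first polarizer → I₁ = ½ I₀, now polarized at 2°.
I₂ = I₁ cos²(-76° − 2°) = 0.5 I₀ · cos²(78°) = 0.02161 I₀.
So 177 lux = 0.02161 I₀, giving I₀ = 177/0.02161 = 8189 lux.

I₀ ≈ 8190 lux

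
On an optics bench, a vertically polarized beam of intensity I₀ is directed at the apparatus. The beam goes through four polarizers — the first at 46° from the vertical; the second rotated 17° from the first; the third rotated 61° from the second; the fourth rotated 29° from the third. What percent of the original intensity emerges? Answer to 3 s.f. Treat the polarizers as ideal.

≈ 7.93%

By Malus's law, I₁ = I₀ cos²(46° − 0°) = I₀ cos²(46°) = 0.4826 I₀.
I₂ = I₁ cos²(17°) = 0.4826 · 0.9145 I₀ = 0.4413 I₀.
I₃ = I₂ cos²(61°) = 0.4413 · 0.235 I₀ = 0.1037 I₀.
I₄ = I₃ cos²(29°) = 0.1037 · 0.765 I₀ = 0.07934 I₀.
That is 7.934% of the incident intensity.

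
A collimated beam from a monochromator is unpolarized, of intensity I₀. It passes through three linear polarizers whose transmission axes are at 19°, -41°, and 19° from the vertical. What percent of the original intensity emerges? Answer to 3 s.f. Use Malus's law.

Unpolarized light through the first polarizer → I₁ = ½ I₀, now polarized at 19°.
I₂ = I₁ cos²(-41° − 19°) = 0.5 I₀ · cos²(60°) = 0.125 I₀.
I₃ = I₂ cos²(19° + 41°) = 0.125 I₀ · cos²(60°) = 0.03125 I₀.
That is 3.125% of the incident intensity.

≈ 3.13%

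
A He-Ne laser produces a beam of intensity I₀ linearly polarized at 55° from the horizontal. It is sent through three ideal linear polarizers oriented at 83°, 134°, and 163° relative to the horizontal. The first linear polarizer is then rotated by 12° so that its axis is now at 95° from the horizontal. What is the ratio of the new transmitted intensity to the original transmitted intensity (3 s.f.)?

Before rotation:
By Malus's law, I₁ = I₀ cos²(83° − 55°) = I₀ cos²(28°) = 0.7796 I₀.
I₂ = I₁ cos²(134° − 83°) = 0.7796 I₀ · cos²(51°) = 0.3088 I₀.
I₃ = I₂ cos²(163° − 134°) = 0.3088 I₀ · cos²(29°) = 0.2362 I₀.
After rotation:
I₁ = I₀ cos²(95° − 55°) = I₀ cos²(40°) = 0.5868 I₀.
I₂ = I₁ cos²(134° − 95°) = 0.5868 I₀ · cos²(39°) = 0.3544 I₀.
I₃ = I₂ cos²(163° − 134°) = 0.3544 I₀ · cos²(29°) = 0.2711 I₀.
Ratio = 0.2711 / 0.2362 = 1.148.

I_new/I_old ≈ 1.15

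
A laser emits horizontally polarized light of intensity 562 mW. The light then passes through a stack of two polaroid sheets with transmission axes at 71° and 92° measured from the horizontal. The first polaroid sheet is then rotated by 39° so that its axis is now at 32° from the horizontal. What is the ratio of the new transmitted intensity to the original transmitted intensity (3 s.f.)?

Before rotation:
I₁ = I₀ cos²(71° − 0°) = I₀ cos²(71°) = 0.106 I₀.
I₂ = I₁ cos²(92° − 71°) = 0.106 I₀ · cos²(21°) = 0.09238 I₀.
After rotation:
I₁ = I₀ cos²(32° − 0°) = I₀ cos²(32°) = 0.7192 I₀.
I₂ = I₁ cos²(92° − 32°) = 0.7192 I₀ · cos²(60°) = 0.1798 I₀.
Ratio = 0.1798 / 0.09238 = 1.946.

I_new/I_old ≈ 1.95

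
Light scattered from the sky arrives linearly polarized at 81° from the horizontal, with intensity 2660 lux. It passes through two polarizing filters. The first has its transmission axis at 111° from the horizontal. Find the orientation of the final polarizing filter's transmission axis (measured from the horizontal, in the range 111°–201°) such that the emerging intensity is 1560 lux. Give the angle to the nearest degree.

θ ≈ 139°

By Malus's law, I₁ = I₀ cos²(111° − 81°) = I₀ cos²(30°) = 0.75 I₀.
Target fraction: 1560 / 2660 lux = 0.5865 of I₀.
Need I₂/I₀ = 0.5865, so cos²(θ − 111°) = 0.5865 / 0.75 = 0.782.
θ − 111° = arccos(√0.782) = 27.8°, giving θ ≈ 111 + 27.8 = 138.8°.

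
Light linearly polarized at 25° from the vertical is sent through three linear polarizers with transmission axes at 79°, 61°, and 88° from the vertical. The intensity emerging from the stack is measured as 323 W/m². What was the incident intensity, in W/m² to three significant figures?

By Malus's law, I₁ = I₀ cos²(79° − 25°) = I₀ cos²(54°) = 0.3455 I₀.
I₂ = I₁ cos²(61° − 79°) = 0.3455 I₀ · cos²(18°) = 0.3125 I₀.
I₃ = I₂ cos²(88° − 61°) = 0.3125 I₀ · cos²(27°) = 0.2481 I₀.
So 323 W/m² = 0.2481 I₀, giving I₀ = 323/0.2481 = 1302 W/m².

I₀ ≈ 1300 W/m²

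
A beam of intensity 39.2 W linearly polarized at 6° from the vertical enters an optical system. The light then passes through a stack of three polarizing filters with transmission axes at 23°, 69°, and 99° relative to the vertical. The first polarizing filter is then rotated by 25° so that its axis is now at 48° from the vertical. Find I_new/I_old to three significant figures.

I_new/I_old ≈ 1.09

Before rotation:
By Malus's law, I₁ = I₀ cos²(23° − 6°) = I₀ cos²(17°) = 0.9145 I₀.
I₂ = I₁ cos²(69° − 23°) = 0.9145 I₀ · cos²(46°) = 0.4413 I₀.
I₃ = I₂ cos²(99° − 69°) = 0.4413 I₀ · cos²(30°) = 0.331 I₀.
After rotation:
I₁ = I₀ cos²(48° − 6°) = I₀ cos²(42°) = 0.5523 I₀.
I₂ = I₁ cos²(69° − 48°) = 0.5523 I₀ · cos²(21°) = 0.4813 I₀.
I₃ = I₂ cos²(99° − 69°) = 0.4813 I₀ · cos²(30°) = 0.361 I₀.
Ratio = 0.361 / 0.331 = 1.091.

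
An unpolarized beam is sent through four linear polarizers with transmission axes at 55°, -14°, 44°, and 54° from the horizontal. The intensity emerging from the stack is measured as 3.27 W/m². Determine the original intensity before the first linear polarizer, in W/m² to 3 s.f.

Unpolarized light through the first polarizer → I₁ = ½ I₀, now polarized at 55°.
I₂ = I₁ cos²(-14° − 55°) = 0.5 I₀ · cos²(69°) = 0.06421 I₀.
I₃ = I₂ cos²(44° + 14°) = 0.06421 I₀ · cos²(58°) = 0.01803 I₀.
I₄ = I₃ cos²(54° − 44°) = 0.01803 I₀ · cos²(10°) = 0.01749 I₀.
So 3.27 W/m² = 0.01749 I₀, giving I₀ = 3.27/0.01749 = 187 W/m².

I₀ ≈ 187 W/m²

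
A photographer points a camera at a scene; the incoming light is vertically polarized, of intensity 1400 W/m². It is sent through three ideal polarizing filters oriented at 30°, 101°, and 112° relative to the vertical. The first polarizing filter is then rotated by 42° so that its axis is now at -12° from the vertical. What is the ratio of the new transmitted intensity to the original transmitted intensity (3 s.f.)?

I_new/I_old ≈ 1.84

Before rotation:
I₁ = I₀ cos²(30° − 0°) = I₀ cos²(30°) = 0.75 I₀.
I₂ = I₁ cos²(101° − 30°) = 0.75 I₀ · cos²(71°) = 0.0795 I₀.
I₃ = I₂ cos²(112° − 101°) = 0.0795 I₀ · cos²(11°) = 0.0766 I₀.
After rotation:
I₁ = I₀ cos²(-12° − 0°) = I₀ cos²(12°) = 0.9568 I₀.
Angle between axes 1 and 2: 67°. I₂ = 0.9568 I₀ · cos²(67°) = 0.1461 I₀.
I₃ = I₂ cos²(112° − 101°) = 0.1461 I₀ · cos²(11°) = 0.1408 I₀.
Ratio = 0.1408 / 0.0766 = 1.837.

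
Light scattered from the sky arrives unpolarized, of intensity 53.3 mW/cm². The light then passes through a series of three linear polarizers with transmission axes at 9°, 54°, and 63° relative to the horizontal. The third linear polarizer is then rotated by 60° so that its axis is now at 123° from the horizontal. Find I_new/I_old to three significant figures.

I_new/I_old ≈ 0.132

Before rotation:
Unpolarized light through the first polarizer → I₁ = ½ I₀, now polarized at 9°.
I₂ = I₁ cos²(54° − 9°) = 0.5 I₀ · cos²(45°) = 0.25 I₀.
I₃ = I₂ cos²(63° − 54°) = 0.25 I₀ · cos²(9°) = 0.2439 I₀.
After rotation:
Unpolarized light through the first polarizer → I₁ = ½ I₀, now polarized at 9°.
I₂ = I₁ cos²(54° − 9°) = 0.5 I₀ · cos²(45°) = 0.25 I₀.
I₃ = I₂ cos²(123° − 54°) = 0.25 I₀ · cos²(69°) = 0.03211 I₀.
Ratio = 0.03211 / 0.2439 = 0.1316.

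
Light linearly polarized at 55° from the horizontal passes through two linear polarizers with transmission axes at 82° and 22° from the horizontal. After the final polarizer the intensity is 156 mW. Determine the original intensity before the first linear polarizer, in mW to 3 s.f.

By Malus's law, I₁ = I₀ cos²(82° − 55°) = I₀ cos²(27°) = 0.7939 I₀.
I₂ = I₁ cos²(22° − 82°) = 0.7939 I₀ · cos²(60°) = 0.1985 I₀.
So 156 mW = 0.1985 I₀, giving I₀ = 156/0.1985 = 786 mW.

I₀ ≈ 786 mW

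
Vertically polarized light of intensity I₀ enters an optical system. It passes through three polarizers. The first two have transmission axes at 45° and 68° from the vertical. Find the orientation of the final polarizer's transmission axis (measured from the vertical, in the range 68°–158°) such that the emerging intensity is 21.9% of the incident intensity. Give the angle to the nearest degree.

θ ≈ 112°

I₁ = I₀ cos²(45° − 0°) = I₀ cos²(45°) = 0.5 I₀.
I₂ = I₁ cos²(68° − 45°) = 0.5 I₀ · cos²(23°) = 0.4237 I₀.
Need I₃/I₀ = 0.219, so cos²(θ − 68°) = 0.219 / 0.4237 = 0.5169.
θ − 68° = arccos(√0.5169) = 44.0°, giving θ ≈ 68 + 44.0 = 112.0°.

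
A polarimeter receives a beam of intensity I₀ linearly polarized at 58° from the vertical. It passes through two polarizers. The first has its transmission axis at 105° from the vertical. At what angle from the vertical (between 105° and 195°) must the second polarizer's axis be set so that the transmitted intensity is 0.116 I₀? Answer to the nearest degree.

θ ≈ 165°

By Malus's law, I₁ = I₀ cos²(105° − 58°) = I₀ cos²(47°) = 0.4651 I₀.
Need I₂/I₀ = 0.116, so cos²(θ − 105°) = 0.116 / 0.4651 = 0.2494.
θ − 105° = arccos(√0.2494) = 60.0°, giving θ ≈ 105 + 60.0 = 165.0°.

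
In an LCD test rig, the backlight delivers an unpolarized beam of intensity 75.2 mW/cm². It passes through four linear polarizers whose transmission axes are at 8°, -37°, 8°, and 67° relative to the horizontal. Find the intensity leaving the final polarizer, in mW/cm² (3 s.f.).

I ≈ 2.49 mW/cm²

Unpolarized light through the first polarizer → I₁ = 75.2 mW/cm²/2 = 37.6 mW/cm², polarized at 8°.
I₂ = I₁ · cos²(45°) = 37.6 · 0.5 = 18.8 mW/cm².
I₃ = I₂ · cos²(45°) = 18.8 · 0.5 = 9.4 mW/cm².
I₄ = I₃ · cos²(59°) = 9.4 · 0.2653 = 2.493 mW/cm².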